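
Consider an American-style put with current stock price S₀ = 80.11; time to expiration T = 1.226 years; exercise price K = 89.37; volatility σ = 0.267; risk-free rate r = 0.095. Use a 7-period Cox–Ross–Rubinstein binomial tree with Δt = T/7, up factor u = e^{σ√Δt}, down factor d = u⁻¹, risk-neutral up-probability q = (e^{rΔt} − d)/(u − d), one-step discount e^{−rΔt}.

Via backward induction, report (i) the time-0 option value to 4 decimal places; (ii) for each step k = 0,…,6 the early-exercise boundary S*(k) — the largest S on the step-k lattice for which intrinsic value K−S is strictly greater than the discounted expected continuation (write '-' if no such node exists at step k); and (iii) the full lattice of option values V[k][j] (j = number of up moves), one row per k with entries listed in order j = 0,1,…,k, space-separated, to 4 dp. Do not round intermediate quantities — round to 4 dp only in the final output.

params: Δt=0.17514 u=1.11822 d=0.89428 q=0.54701 e^(-rΔt)=0.98350
t_7 payoffs: 52.7270 43.5508 32.0768 17.7295 0.0000 0.0000 0.0000 0.0000
t_6: node(6,0) S=40.9750 payoff=48.3950 vs cont=46.9203 → 48.3950 [stop]  node(6,1) S=51.2360 payoff=38.1340 vs cont=36.6593 → 38.1340 [stop]  node(6,2) S=64.0665 payoff=25.3035 vs cont=23.8288 → 25.3035 [stop]  node(6,3) S=80.1100 payoff=9.2600 vs cont=7.8987 → 9.2600 [stop]  node(6,4) S=100.1711 payoff=0.0000 vs cont=0.0000 → 0.0000 [wait]  node(6,5) S=125.2560 payoff=0.0000 vs cont=0.0000 → 0.0000 [wait]  node(6,6) S=156.6226 payoff=0.0000 vs cont=0.0000 → 0.0000 [wait]  ⇒ S*(6)=80.1100
t_5: node(5,0) S=45.8192 payoff=43.5508 vs cont=42.0762 → 43.5508 [stop]  node(5,1) S=57.2932 payoff=32.0768 vs cont=30.6021 → 32.0768 [stop]  node(5,2) S=71.6405 payoff=17.7295 vs cont=16.2548 → 17.7295 [stop]  node(5,3) S=89.5807 payoff=0.0000 vs cont=4.1254 → 4.1254 [wait]  node(5,4) S=112.0135 payoff=0.0000 vs cont=0.0000 → 0.0000 [wait]  node(5,5) S=140.0640 payoff=0.0000 vs cont=0.0000 → 0.0000 [wait]  ⇒ S*(5)=71.6405
t_4: node(4,0) S=51.2360 payoff=38.1340 vs cont=36.6593 → 38.1340 [stop]  node(4,1) S=64.0665 payoff=25.3035 vs cont=23.8288 → 25.3035 [stop]  node(4,2) S=80.1100 payoff=9.2600 vs cont=10.1181 → 10.1181 [wait]  node(4,3) S=100.1711 payoff=0.0000 vs cont=1.8379 → 1.8379 [wait]  node(4,4) S=125.2560 payoff=0.0000 vs cont=0.0000 → 0.0000 [wait]  ⇒ S*(4)=64.0665
t_3: node(3,0) S=57.2932 payoff=32.0768 vs cont=30.6021 → 32.0768 [stop]  node(3,1) S=71.6405 payoff=17.7295 vs cont=16.7164 → 17.7295 [stop]  node(3,2) S=89.5807 payoff=0.0000 vs cont=5.4965 → 5.4965 [wait]  node(3,3) S=112.0135 payoff=0.0000 vs cont=0.8188 → 0.8188 [wait]  ⇒ S*(3)=71.6405
t_2: node(2,0) S=64.0665 payoff=25.3035 vs cont=23.8288 → 25.3035 [stop]  node(2,1) S=80.1100 payoff=9.2600 vs cont=10.8558 → 10.8558 [wait]  node(2,2) S=100.1711 payoff=0.0000 vs cont=2.8893 → 2.8893 [wait]  ⇒ S*(2)=64.0665
t_1: node(1,0) S=71.6405 payoff=17.7295 vs cont=17.1133 → 17.7295 [stop]  node(1,1) S=89.5807 payoff=0.0000 vs cont=6.3908 → 6.3908 [wait]  ⇒ S*(1)=71.6405
t_0: node(0,0) S=80.1100 payoff=9.2600 vs cont=11.3368 → 11.3368 [wait]  ⇒ S*(0)=-

price = 11.3368
boundary = - 71.6405 64.0665 71.6405 64.0665 71.6405 80.1100
tree:
11.3368
17.7295 6.3908
25.3035 10.8558 2.8893
32.0768 17.7295 5.4965 0.8188
38.1340 25.3035 10.1181 1.8379 0.0000
43.5508 32.0768 17.7295 4.1254 0.0000 0.0000
48.3950 38.1340 25.3035 9.2600 0.0000 0.0000 0.0000
52.7270 43.5508 32.0768 17.7295 0.0000 0.0000 0.0000 0.0000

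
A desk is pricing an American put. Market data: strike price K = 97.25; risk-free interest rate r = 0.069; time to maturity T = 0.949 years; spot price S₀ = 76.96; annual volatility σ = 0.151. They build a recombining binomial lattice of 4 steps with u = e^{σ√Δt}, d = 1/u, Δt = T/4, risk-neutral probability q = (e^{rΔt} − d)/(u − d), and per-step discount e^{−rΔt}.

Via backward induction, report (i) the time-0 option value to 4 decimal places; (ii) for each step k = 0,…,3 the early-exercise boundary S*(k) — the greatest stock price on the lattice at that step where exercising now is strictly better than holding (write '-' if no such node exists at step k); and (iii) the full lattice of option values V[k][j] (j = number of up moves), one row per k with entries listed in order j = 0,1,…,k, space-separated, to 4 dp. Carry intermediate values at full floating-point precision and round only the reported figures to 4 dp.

Δt=0.23725  u=1.07632  d=0.92909  q=0.59372  discount=0.98376
step 4 (expiry): payoffs max(K−S,0) = 39.9049 30.8175 20.2900 8.0942 0.0000
step 3: (k=3,j=0): S=61.7218, (K−S)⁺=35.5282, hold=33.9492 ⇒ V=35.5282 exercise | (k=3,j=1): S=71.5028, (K−S)⁺=25.7472, hold=24.1682 ⇒ V=25.7472 exercise | (k=3,j=2): S=82.8337, (K−S)⁺=14.4163, hold=12.8372 ⇒ V=14.4163 exercise | (k=3,j=3): S=95.9603, (K−S)⁺=1.2897, hold=3.2351 ⇒ V=3.2351 continue  boundary S*=82.8337
step 2: (k=2,j=0): S=66.4325, (K−S)⁺=30.8175, hold=29.2384 ⇒ V=30.8175 exercise | (k=2,j=1): S=76.9600, (K−S)⁺=20.2900, hold=18.7110 ⇒ V=20.2900 exercise | (k=2,j=2): S=89.1558, (K−S)⁺=8.0942, hold=7.6515 ⇒ V=8.0942 exercise  boundary S*=89.1558
step 1: (k=1,j=0): S=71.5028, (K−S)⁺=25.7472, hold=24.1682 ⇒ V=25.7472 exercise | (k=1,j=1): S=82.8337, (K−S)⁺=14.4163, hold=12.8372 ⇒ V=14.4163 exercise  boundary S*=82.8337
step 0: (k=0,j=0): S=76.9600, (K−S)⁺=20.2900, hold=18.7110 ⇒ V=20.2900 exercise  boundary S*=76.9600

price = 20.2900
boundary = 76.9600 82.8337 89.1558 82.8337
tree:
20.2900
25.7472 14.4163
30.8175 20.2900 8.0942
35.5282 25.7472 14.4163 3.2351
39.9049 30.8175 20.2900 8.0942 0.0000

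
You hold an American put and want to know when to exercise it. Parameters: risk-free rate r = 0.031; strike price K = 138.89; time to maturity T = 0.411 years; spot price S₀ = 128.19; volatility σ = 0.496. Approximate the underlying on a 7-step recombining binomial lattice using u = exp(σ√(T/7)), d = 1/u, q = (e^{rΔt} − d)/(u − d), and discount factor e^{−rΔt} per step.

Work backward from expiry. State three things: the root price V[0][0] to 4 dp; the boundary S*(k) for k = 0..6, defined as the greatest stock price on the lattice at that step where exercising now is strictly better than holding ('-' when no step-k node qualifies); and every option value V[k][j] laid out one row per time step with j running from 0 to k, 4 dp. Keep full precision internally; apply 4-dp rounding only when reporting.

price = 21.8570
boundary = - - - 89.3853 79.2629 89.3853 100.8003
tree:
21.8570
29.7811 13.2712
39.1705 19.6225 6.3735
49.5047 28.0142 10.5167 1.8651
59.6271 38.2735 16.8971 3.5764 0.0000
68.6032 49.5047 26.1324 6.8580 0.0000 0.0000
76.5628 59.6271 38.0897 13.1505 0.0000 0.0000 0.0000
83.6210 68.6032 49.5047 25.2168 0.0000 0.0000 0.0000 0.0000

Δt=0.05871, u=1.12771, d=0.88676, q=0.47755, disc=e^(-rΔt)=0.99818
k=7 terminal: V=max(K-S,0) → 83.6210 68.6032 49.5047 25.2168 0.0000 0.0000 0.0000 0.0000
k=6: j=0 S=62.3272 intr=76.5628 cont=76.3102 V=76.5628[EX]; j=1 S=79.2629 intr=59.6271 cont=59.3746 V=59.6271[EX]; j=2 S=100.8003 intr=38.0897 cont=37.8371 V=38.0897[EX]; j=3 S=128.1900 intr=10.7000 cont=13.1505 V=13.1505[hold]; j=4 S=163.0220 intr=0.0000 cont=0.0000 V=0.0000[hold]; j=5 S=207.3187 intr=0.0000 cont=0.0000 V=0.0000[hold]; j=6 S=263.6517 intr=0.0000 cont=0.0000 V=0.0000[hold]  S*(6)=100.8003
k=5: j=0 S=70.2868 intr=68.6032 cont=68.3506 V=68.6032[EX]; j=1 S=89.3853 intr=49.5047 cont=49.2522 V=49.5047[EX]; j=2 S=113.6732 intr=25.2168 cont=26.1324 V=26.1324[hold]; j=3 S=144.5607 intr=0.0000 cont=6.8580 V=6.8580[hold]; j=4 S=183.8410 intr=0.0000 cont=0.0000 V=0.0000[hold]; j=5 S=233.7946 intr=0.0000 cont=0.0000 V=0.0000[hold]  S*(5)=89.3853
k=4: j=0 S=79.2629 intr=59.6271 cont=59.3746 V=59.6271[EX]; j=1 S=100.8003 intr=38.0897 cont=38.2735 V=38.2735[hold]; j=2 S=128.1900 intr=10.7000 cont=16.8971 V=16.8971[hold]; j=3 S=163.0220 intr=0.0000 cont=3.5764 V=3.5764[hold]; j=4 S=207.3187 intr=0.0000 cont=0.0000 V=0.0000[hold]  S*(4)=79.2629
k=3: j=0 S=89.3853 intr=49.5047 cont=49.3398 V=49.5047[EX]; j=1 S=113.6732 intr=25.2168 cont=28.0142 V=28.0142[hold]; j=2 S=144.5607 intr=0.0000 cont=10.5167 V=10.5167[hold]; j=3 S=183.8410 intr=0.0000 cont=1.8651 V=1.8651[hold]  S*(3)=89.3853
k=2: j=0 S=100.8003 intr=38.0897 cont=39.1705 V=39.1705[hold]; j=1 S=128.1900 intr=10.7000 cont=19.6225 V=19.6225[hold]; j=2 S=163.0220 intr=0.0000 cont=6.3735 V=6.3735[hold]  S*(2)=-
k=1: j=0 S=113.6732 intr=25.2168 cont=29.7811 V=29.7811[hold]; j=1 S=144.5607 intr=0.0000 cont=13.2712 V=13.2712[hold]  S*(1)=-
k=0: j=0 S=128.1900 intr=10.7000 cont=21.8570 V=21.8570[hold]  S*(0)=-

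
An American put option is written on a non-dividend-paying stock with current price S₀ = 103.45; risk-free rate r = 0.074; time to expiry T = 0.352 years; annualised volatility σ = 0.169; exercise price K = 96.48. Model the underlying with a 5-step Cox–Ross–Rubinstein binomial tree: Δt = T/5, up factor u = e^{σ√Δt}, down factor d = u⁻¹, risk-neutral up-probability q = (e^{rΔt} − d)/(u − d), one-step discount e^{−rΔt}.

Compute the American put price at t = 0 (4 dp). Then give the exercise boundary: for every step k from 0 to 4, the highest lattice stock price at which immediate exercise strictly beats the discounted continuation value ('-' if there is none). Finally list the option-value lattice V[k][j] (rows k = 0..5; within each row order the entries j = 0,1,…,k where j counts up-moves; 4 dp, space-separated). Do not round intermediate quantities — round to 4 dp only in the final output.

params: Δt=0.07040 u=1.04586 d=0.95615 q=0.54701 e^(-rΔt)=0.99480
t_5 payoffs: 13.8077 6.0509 0.0000 0.0000 0.0000 0.0000
t_4: node(4,0) S=86.4638 payoff=10.0162 vs cont=9.5149 → 10.0162 [stop]  node(4,1) S=94.5763 payoff=1.9037 vs cont=2.7267 → 2.7267 [wait]  node(4,2) S=103.4500 payoff=0.0000 vs cont=0.0000 → 0.0000 [wait]  node(4,3) S=113.1563 payoff=0.0000 vs cont=0.0000 → 0.0000 [wait]  node(4,4) S=123.7733 payoff=0.0000 vs cont=0.0000 → 0.0000 [wait]  ⇒ S*(4)=86.4638
t_3: node(3,0) S=90.4291 payoff=6.0509 vs cont=5.9975 → 6.0509 [stop]  node(3,1) S=98.9137 payoff=0.0000 vs cont=1.2288 → 1.2288 [wait]  node(3,2) S=108.1944 payoff=0.0000 vs cont=0.0000 → 0.0000 [wait]  node(3,3) S=118.3458 payoff=0.0000 vs cont=0.0000 → 0.0000 [wait]  ⇒ S*(3)=90.4291
t_2: node(2,0) S=94.5763 payoff=1.9037 vs cont=3.3954 → 3.3954 [wait]  node(2,1) S=103.4500 payoff=0.0000 vs cont=0.5537 → 0.5537 [wait]  node(2,2) S=113.1563 payoff=0.0000 vs cont=0.0000 → 0.0000 [wait]  ⇒ S*(2)=-
t_1: node(1,0) S=98.9137 payoff=0.0000 vs cont=1.8314 → 1.8314 [wait]  node(1,1) S=108.1944 payoff=0.0000 vs cont=0.2495 → 0.2495 [wait]  ⇒ S*(1)=-
t_0: node(0,0) S=103.4500 payoff=0.0000 vs cont=0.9611 → 0.9611 [wait]  ⇒ S*(0)=-

price = 0.9611
boundary = - - - 90.4291 86.4638
tree:
0.9611
1.8314 0.2495
3.3954 0.5537 0.0000
6.0509 1.2288 0.0000 0.0000
10.0162 2.7267 0.0000 0.0000 0.0000
13.8077 6.0509 0.0000 0.0000 0.0000 0.0000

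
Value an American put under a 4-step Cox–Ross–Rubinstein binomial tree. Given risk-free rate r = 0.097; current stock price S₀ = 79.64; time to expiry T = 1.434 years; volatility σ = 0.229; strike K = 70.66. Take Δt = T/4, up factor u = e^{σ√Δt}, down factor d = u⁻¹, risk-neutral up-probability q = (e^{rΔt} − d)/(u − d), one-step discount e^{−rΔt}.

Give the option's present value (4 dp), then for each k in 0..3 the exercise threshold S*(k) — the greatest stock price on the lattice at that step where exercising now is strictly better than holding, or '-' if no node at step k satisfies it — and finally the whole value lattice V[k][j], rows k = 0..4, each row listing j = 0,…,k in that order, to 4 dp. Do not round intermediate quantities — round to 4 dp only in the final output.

Δt=0.35850  u=1.14696  d=0.87187  q=0.59441  discount=0.96582
step 4 (expiry): payoffs max(K−S,0) = 24.6406 10.1209 0.0000 0.0000 0.0000
step 3: (k=3,j=0): S=52.7823, (K−S)⁺=17.8777, hold=15.4628 ⇒ V=17.8777 exercise | (k=3,j=1): S=69.4358, (K−S)⁺=1.2242, hold=3.9646 ⇒ V=3.9646 continue | (k=3,j=2): S=91.3438, (K−S)⁺=0.0000, hold=0.0000 ⇒ V=0.0000 continue | (k=3,j=3): S=120.1639, (K−S)⁺=0.0000, hold=0.0000 ⇒ V=0.0000 continue  boundary S*=52.7823
step 2: (k=2,j=0): S=60.5391, (K−S)⁺=10.1209, hold=9.2792 ⇒ V=10.1209 exercise | (k=2,j=1): S=79.6400, (K−S)⁺=0.0000, hold=1.5530 ⇒ V=1.5530 continue | (k=2,j=2): S=104.7675, (K−S)⁺=0.0000, hold=0.0000 ⇒ V=0.0000 continue  boundary S*=60.5391
step 1: (k=1,j=0): S=69.4358, (K−S)⁺=1.2242, hold=4.8562 ⇒ V=4.8562 continue | (k=1,j=1): S=91.3438, (K−S)⁺=0.0000, hold=0.6084 ⇒ V=0.6084 continue  boundary S*=-
step 0: (k=0,j=0): S=79.6400, (K−S)⁺=0.0000, hold=2.2516 ⇒ V=2.2516 continue  boundary S*=-

price = 2.2516
boundary = - - 60.5391 52.7823
tree:
2.2516
4.8562 0.6084
10.1209 1.5530 0.0000
17.8777 3.9646 0.0000 0.0000
24.6406 10.1209 0.0000 0.0000 0.0000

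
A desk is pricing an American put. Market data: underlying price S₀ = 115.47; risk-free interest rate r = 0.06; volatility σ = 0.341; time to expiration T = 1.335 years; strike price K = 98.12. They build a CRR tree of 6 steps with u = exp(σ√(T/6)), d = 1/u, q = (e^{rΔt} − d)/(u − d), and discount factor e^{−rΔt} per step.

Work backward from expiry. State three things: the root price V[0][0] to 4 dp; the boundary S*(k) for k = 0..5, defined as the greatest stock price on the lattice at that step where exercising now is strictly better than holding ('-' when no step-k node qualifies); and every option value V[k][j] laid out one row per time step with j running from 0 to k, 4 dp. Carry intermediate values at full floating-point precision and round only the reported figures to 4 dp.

price = 7.3901
boundary = - - - 71.2691 60.6799 71.2691
tree:
7.3901
11.7611 3.2428
18.1315 5.7432 0.8440
26.8509 9.9493 1.7158 0.0000
37.4401 16.7169 3.4879 0.0000 0.0000
46.4559 26.8509 7.0904 0.0000 0.0000 0.0000
54.1321 37.4401 14.4139 0.0000 0.0000 0.0000 0.0000

params: Δt=0.22250 u=1.17451 d=0.85142 q=0.50147 e^(-rΔt)=0.98674
t_6 payoffs: 54.1321 37.4401 14.4139 0.0000 0.0000 0.0000 0.0000
t_5: node(5,0) S=51.6641 payoff=46.4559 vs cont=45.1547 → 46.4559 [stop]  node(5,1) S=71.2691 payoff=26.8509 vs cont=25.5497 → 26.8509 [stop]  node(5,2) S=98.3135 payoff=0.0000 vs cont=7.0904 → 7.0904 [wait]  node(5,3) S=135.6204 payoff=0.0000 vs cont=0.0000 → 0.0000 [wait]  node(5,4) S=187.0842 payoff=0.0000 vs cont=0.0000 → 0.0000 [wait]  node(5,5) S=258.0769 payoff=0.0000 vs cont=0.0000 → 0.0000 [wait]  ⇒ S*(5)=71.2691
t_4: node(4,0) S=60.6799 payoff=37.4401 vs cont=36.1389 → 37.4401 [stop]  node(4,1) S=83.7061 payoff=14.4139 vs cont=16.7169 → 16.7169 [wait]  node(4,2) S=115.4700 payoff=0.0000 vs cont=3.4879 → 3.4879 [wait]  node(4,3) S=159.2873 payoff=0.0000 vs cont=0.0000 → 0.0000 [wait]  node(4,4) S=219.7319 payoff=0.0000 vs cont=0.0000 → 0.0000 [wait]  ⇒ S*(4)=60.6799
t_3: node(3,0) S=71.2691 payoff=26.8509 vs cont=26.6893 → 26.8509 [stop]  node(3,1) S=98.3135 payoff=0.0000 vs cont=9.9493 → 9.9493 [wait]  node(3,2) S=135.6204 payoff=0.0000 vs cont=1.7158 → 1.7158 [wait]  node(3,3) S=187.0842 payoff=0.0000 vs cont=0.0000 → 0.0000 [wait]  ⇒ S*(3)=71.2691
t_2: node(2,0) S=83.7061 payoff=14.4139 vs cont=18.1315 → 18.1315 [wait]  node(2,1) S=115.4700 payoff=0.0000 vs cont=5.7432 → 5.7432 [wait]  node(2,2) S=159.2873 payoff=0.0000 vs cont=0.8440 → 0.8440 [wait]  ⇒ S*(2)=-
t_1: node(1,0) S=98.3135 payoff=0.0000 vs cont=11.7611 → 11.7611 [wait]  node(1,1) S=135.6204 payoff=0.0000 vs cont=3.2428 → 3.2428 [wait]  ⇒ S*(1)=-
t_0: node(0,0) S=115.4700 payoff=0.0000 vs cont=7.3901 → 7.3901 [wait]  ⇒ S*(0)=-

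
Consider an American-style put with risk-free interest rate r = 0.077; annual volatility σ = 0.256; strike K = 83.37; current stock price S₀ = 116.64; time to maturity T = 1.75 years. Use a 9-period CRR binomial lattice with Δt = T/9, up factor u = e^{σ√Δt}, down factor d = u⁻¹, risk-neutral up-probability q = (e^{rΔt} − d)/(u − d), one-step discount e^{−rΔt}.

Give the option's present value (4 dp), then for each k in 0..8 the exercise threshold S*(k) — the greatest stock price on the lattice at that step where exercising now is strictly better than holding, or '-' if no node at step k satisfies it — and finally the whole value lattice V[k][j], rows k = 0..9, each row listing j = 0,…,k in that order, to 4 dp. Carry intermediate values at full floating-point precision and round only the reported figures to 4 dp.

Δt=0.19444  u=1.11950  d=0.89325  q=0.53848  discount=0.98514
step 9 (expiry): payoffs max(K−S,0) = 41.1403 30.4440 17.0385 0.2375 0.0000 0.0000 0.0000 0.0000 0.0000 0.0000
step 8: (k=8,j=0): S=47.2763, (K−S)⁺=36.0937, hold=34.8548 ⇒ V=36.0937 exercise | (k=8,j=1): S=59.2508, (K−S)⁺=24.1192, hold=22.8802 ⇒ V=24.1192 exercise | (k=8,j=2): S=74.2584, (K−S)⁺=9.1116, hold=7.8727 ⇒ V=9.1116 exercise | (k=8,j=3): S=93.0672, (K−S)⁺=0.0000, hold=0.1080 ⇒ V=0.1080 continue | (k=8,j=4): S=116.6400, (K−S)⁺=0.0000, hold=0.0000 ⇒ V=0.0000 continue | (k=8,j=5): S=146.1836, (K−S)⁺=0.0000, hold=0.0000 ⇒ V=0.0000 continue | (k=8,j=6): S=183.2101, (K−S)⁺=0.0000, hold=0.0000 ⇒ V=0.0000 continue | (k=8,j=7): S=229.6151, (K−S)⁺=0.0000, hold=0.0000 ⇒ V=0.0000 continue | (k=8,j=8): S=287.7740, (K−S)⁺=0.0000, hold=0.0000 ⇒ V=0.0000 continue  boundary S*=74.2584
step 7: (k=7,j=0): S=52.9260, (K−S)⁺=30.4440, hold=29.2051 ⇒ V=30.4440 exercise | (k=7,j=1): S=66.3315, (K−S)⁺=17.0385, hold=15.7995 ⇒ V=17.0385 exercise | (k=7,j=2): S=83.1325, (K−S)⁺=0.2375, hold=4.2000 ⇒ V=4.2000 continue | (k=7,j=3): S=104.1890, (K−S)⁺=0.0000, hold=0.0491 ⇒ V=0.0491 continue | (k=7,j=4): S=130.5789, (K−S)⁺=0.0000, hold=0.0000 ⇒ V=0.0000 continue | (k=7,j=5): S=163.6530, (K−S)⁺=0.0000, hold=0.0000 ⇒ V=0.0000 continue | (k=7,j=6): S=205.1044, (K−S)⁺=0.0000, hold=0.0000 ⇒ V=0.0000 continue | (k=7,j=7): S=257.0550, (K−S)⁺=0.0000, hold=0.0000 ⇒ V=0.0000 continue  boundary S*=66.3315
step 6: (k=6,j=0): S=59.2508, (K−S)⁺=24.1192, hold=22.8802 ⇒ V=24.1192 exercise | (k=6,j=1): S=74.2584, (K−S)⁺=9.1116, hold=9.9747 ⇒ V=9.9747 continue | (k=6,j=2): S=93.0672, (K−S)⁺=0.0000, hold=1.9356 ⇒ V=1.9356 continue | (k=6,j=3): S=116.6400, (K−S)⁺=0.0000, hold=0.0223 ⇒ V=0.0223 continue | (k=6,j=4): S=146.1836, (K−S)⁺=0.0000, hold=0.0000 ⇒ V=0.0000 continue | (k=6,j=5): S=183.2101, (K−S)⁺=0.0000, hold=0.0000 ⇒ V=0.0000 continue | (k=6,j=6): S=229.6151, (K−S)⁺=0.0000, hold=0.0000 ⇒ V=0.0000 continue  boundary S*=59.2508
step 5: (k=5,j=0): S=66.3315, (K−S)⁺=17.0385, hold=16.2574 ⇒ V=17.0385 exercise | (k=5,j=1): S=83.1325, (K−S)⁺=0.2375, hold=5.5619 ⇒ V=5.5619 continue | (k=5,j=2): S=104.1890, (K−S)⁺=0.0000, hold=0.8919 ⇒ V=0.8919 continue | (k=5,j=3): S=130.5789, (K−S)⁺=0.0000, hold=0.0101 ⇒ V=0.0101 continue | (k=5,j=4): S=163.6530, (K−S)⁺=0.0000, hold=0.0000 ⇒ V=0.0000 continue | (k=5,j=5): S=205.1044, (K−S)⁺=0.0000, hold=0.0000 ⇒ V=0.0000 continue  boundary S*=66.3315
step 4: (k=4,j=0): S=74.2584, (K−S)⁺=9.1116, hold=10.6972 ⇒ V=10.6972 continue | (k=4,j=1): S=93.0672, (K−S)⁺=0.0000, hold=3.0019 ⇒ V=3.0019 continue | (k=4,j=2): S=116.6400, (K−S)⁺=0.0000, hold=0.4109 ⇒ V=0.4109 continue | (k=4,j=3): S=146.1836, (K−S)⁺=0.0000, hold=0.0046 ⇒ V=0.0046 continue | (k=4,j=4): S=183.2101, (K−S)⁺=0.0000, hold=0.0000 ⇒ V=0.0000 continue  boundary S*=-
step 3: (k=3,j=0): S=83.1325, (K−S)⁺=0.2375, hold=6.4560 ⇒ V=6.4560 continue | (k=3,j=1): S=104.1890, (K−S)⁺=0.0000, hold=1.5828 ⇒ V=1.5828 continue | (k=3,j=2): S=130.5789, (K−S)⁺=0.0000, hold=0.1893 ⇒ V=0.1893 continue | (k=3,j=3): S=163.6530, (K−S)⁺=0.0000, hold=0.0021 ⇒ V=0.0021 continue  boundary S*=-
step 2: (k=2,j=0): S=93.0672, (K−S)⁺=0.0000, hold=3.7749 ⇒ V=3.7749 continue | (k=2,j=1): S=116.6400, (K−S)⁺=0.0000, hold=0.8200 ⇒ V=0.8200 continue | (k=2,j=2): S=146.1836, (K−S)⁺=0.0000, hold=0.0872 ⇒ V=0.0872 continue  boundary S*=-
step 1: (k=1,j=0): S=104.1890, (K−S)⁺=0.0000, hold=2.1513 ⇒ V=2.1513 continue | (k=1,j=1): S=130.5789, (K−S)⁺=0.0000, hold=0.4191 ⇒ V=0.4191 continue  boundary S*=-
step 0: (k=0,j=0): S=116.6400, (K−S)⁺=0.0000, hold=1.2004 ⇒ V=1.2004 continue  boundary S*=-

price = 1.2004
boundary = - - - - - 66.3315 59.2508 66.3315 74.2584
tree:
1.2004
2.1513 0.4191
3.7749 0.8200 0.0872
6.4560 1.5828 0.1893 0.0021
10.6972 3.0019 0.4109 0.0046 0.0000
17.0385 5.5619 0.8919 0.0101 0.0000 0.0000
24.1192 9.9747 1.9356 0.0223 0.0000 0.0000 0.0000
30.4440 17.0385 4.2000 0.0491 0.0000 0.0000 0.0000 0.0000
36.0937 24.1192 9.1116 0.1080 0.0000 0.0000 0.0000 0.0000 0.0000
41.1403 30.4440 17.0385 0.2375 0.0000 0.0000 0.0000 0.0000 0.0000 0.0000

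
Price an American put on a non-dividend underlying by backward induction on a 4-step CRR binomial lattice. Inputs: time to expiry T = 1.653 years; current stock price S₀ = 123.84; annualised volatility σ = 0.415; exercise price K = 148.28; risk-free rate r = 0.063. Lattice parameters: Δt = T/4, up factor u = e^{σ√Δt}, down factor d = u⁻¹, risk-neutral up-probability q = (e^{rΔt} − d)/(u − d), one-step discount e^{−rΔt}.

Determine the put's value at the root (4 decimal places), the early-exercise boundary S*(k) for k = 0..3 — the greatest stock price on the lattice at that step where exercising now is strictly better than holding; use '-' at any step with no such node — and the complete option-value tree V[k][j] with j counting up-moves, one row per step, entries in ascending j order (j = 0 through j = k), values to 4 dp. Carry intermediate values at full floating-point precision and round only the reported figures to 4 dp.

Δt=0.41325, u=1.30575, d=0.76584, q=0.48255, disc=e^(-rΔt)=0.97430
k=4 terminal: V=max(K-S,0) → 105.6794 75.6463 24.4400 0.0000 0.0000
k=3: j=0 S=55.6259 intr=92.6541 cont=88.8435 V=92.6541[EX]; j=1 S=94.8417 intr=53.4383 cont=49.6276 V=53.4383[EX]; j=2 S=161.7046 intr=0.0000 cont=12.3215 V=12.3215[hold]; j=3 S=275.7054 intr=0.0000 cont=0.0000 V=0.0000[hold]  S*(3)=94.8417
k=2: j=0 S=72.6337 intr=75.6463 cont=71.8357 V=75.6463[EX]; j=1 S=123.8400 intr=24.4400 cont=32.7339 V=32.7339[hold]; j=2 S=211.1464 intr=0.0000 cont=6.2119 V=6.2119[hold]  S*(2)=72.6337
k=1: j=0 S=94.8417 intr=53.4383 cont=53.5270 V=53.5270[hold]; j=1 S=161.7046 intr=0.0000 cont=19.4233 V=19.4233[hold]  S*(1)=-
k=0: j=0 S=123.8400 intr=24.4400 cont=36.1176 V=36.1176[hold]  S*(0)=-

price = 36.1176
boundary = - - 72.6337 94.8417
tree:
36.1176
53.5270 19.4233
75.6463 32.7339 6.2119
92.6541 53.4383 12.3215 0.0000
105.6794 75.6463 24.4400 0.0000 0.0000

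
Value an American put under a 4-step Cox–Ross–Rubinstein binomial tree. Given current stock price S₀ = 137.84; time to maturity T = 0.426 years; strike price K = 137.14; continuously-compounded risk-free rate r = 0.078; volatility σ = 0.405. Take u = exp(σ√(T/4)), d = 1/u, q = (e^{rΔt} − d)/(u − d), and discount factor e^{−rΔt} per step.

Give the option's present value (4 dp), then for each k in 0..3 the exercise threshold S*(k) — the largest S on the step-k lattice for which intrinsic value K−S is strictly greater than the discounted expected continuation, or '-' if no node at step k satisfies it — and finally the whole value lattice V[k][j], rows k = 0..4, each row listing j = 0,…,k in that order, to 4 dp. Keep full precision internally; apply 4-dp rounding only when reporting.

params: Δt=0.10650 u=1.14130 d=0.87619 q=0.49847 e^(-rΔt)=0.99173
t_4 payoffs: 55.8992 31.3183 0.0000 0.0000 0.0000
t_3: node(3,0) S=92.7202 payoff=44.4198 vs cont=43.2853 → 44.4198 [stop]  node(3,1) S=120.7744 payoff=16.3656 vs cont=15.5771 → 16.3656 [stop]  node(3,2) S=157.3170 payoff=0.0000 vs cont=0.0000 → 0.0000 [wait]  node(3,3) S=204.9161 payoff=0.0000 vs cont=0.0000 → 0.0000 [wait]  ⇒ S*(3)=120.7744
t_2: node(2,0) S=105.8217 payoff=31.3183 vs cont=30.1838 → 31.3183 [stop]  node(2,1) S=137.8400 payoff=0.0000 vs cont=8.1399 → 8.1399 [wait]  node(2,2) S=179.5461 payoff=0.0000 vs cont=0.0000 → 0.0000 [wait]  ⇒ S*(2)=105.8217
t_1: node(1,0) S=120.7744 payoff=16.3656 vs cont=19.6011 → 19.6011 [wait]  node(1,1) S=157.3170 payoff=0.0000 vs cont=4.0486 → 4.0486 [wait]  ⇒ S*(1)=-
t_0: node(0,0) S=137.8400 payoff=0.0000 vs cont=11.7506 → 11.7506 [wait]  ⇒ S*(0)=-

price = 11.7506
boundary = - - 105.8217 120.7744
tree:
11.7506
19.6011 4.0486
31.3183 8.1399 0.0000
44.4198 16.3656 0.0000 0.0000
55.8992 31.3183 0.0000 0.0000 0.0000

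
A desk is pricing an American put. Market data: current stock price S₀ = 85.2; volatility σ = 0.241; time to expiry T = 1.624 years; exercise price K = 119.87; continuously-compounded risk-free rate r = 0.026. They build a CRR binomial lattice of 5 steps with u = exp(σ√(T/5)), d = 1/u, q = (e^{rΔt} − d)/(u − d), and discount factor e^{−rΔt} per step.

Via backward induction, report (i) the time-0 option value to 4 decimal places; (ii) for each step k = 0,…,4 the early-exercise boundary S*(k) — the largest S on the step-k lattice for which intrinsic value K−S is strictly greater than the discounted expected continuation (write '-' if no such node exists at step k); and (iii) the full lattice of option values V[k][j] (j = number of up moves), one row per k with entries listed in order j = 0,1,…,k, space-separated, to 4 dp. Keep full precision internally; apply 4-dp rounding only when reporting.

price = 34.7018
boundary = - 74.2660 85.2000 74.2660 85.2000
tree:
34.7018
45.6040 24.2382
55.1349 34.6700 14.0731
63.4426 45.6040 22.7484 5.5155
70.6841 55.1349 34.6700 11.0470 0.0000
76.9964 63.4426 45.6040 22.1261 0.0000 0.0000

params: Δt=0.32480 u=1.14723 d=0.87167 q=0.49649 e^(-rΔt)=0.99159
t_5 payoffs: 76.9964 63.4426 45.6040 22.1261 0.0000 0.0000
t_4: node(4,0) S=49.1859 payoff=70.6841 vs cont=69.6761 → 70.6841 [stop]  node(4,1) S=64.7351 payoff=55.1349 vs cont=54.1269 → 55.1349 [stop]  node(4,2) S=85.2000 payoff=34.6700 vs cont=33.6620 → 34.6700 [stop]  node(4,3) S=112.1345 payoff=7.7355 vs cont=11.0470 → 11.0470 [wait]  node(4,4) S=147.5839 payoff=0.0000 vs cont=0.0000 → 0.0000 [wait]  ⇒ S*(4)=85.2000
t_3: node(3,0) S=56.4274 payoff=63.4426 vs cont=62.4346 → 63.4426 [stop]  node(3,1) S=74.2660 payoff=45.6040 vs cont=44.5960 → 45.6040 [stop]  node(3,2) S=97.7439 payoff=22.1261 vs cont=22.7484 → 22.7484 [wait]  node(3,3) S=128.6439 payoff=0.0000 vs cont=5.5155 → 5.5155 [wait]  ⇒ S*(3)=74.2660
t_2: node(2,0) S=64.7351 payoff=55.1349 vs cont=54.1269 → 55.1349 [stop]  node(2,1) S=85.2000 payoff=34.6700 vs cont=33.9684 → 34.6700 [stop]  node(2,2) S=112.1345 payoff=7.7355 vs cont=14.0731 → 14.0731 [wait]  ⇒ S*(2)=85.2000
t_1: node(1,0) S=74.2660 payoff=45.6040 vs cont=44.5960 → 45.6040 [stop]  node(1,1) S=97.7439 payoff=22.1261 vs cont=24.2382 → 24.2382 [wait]  ⇒ S*(1)=74.2660
t_0: node(0,0) S=85.2000 payoff=34.6700 vs cont=34.7018 → 34.7018 [wait]  ⇒ S*(0)=-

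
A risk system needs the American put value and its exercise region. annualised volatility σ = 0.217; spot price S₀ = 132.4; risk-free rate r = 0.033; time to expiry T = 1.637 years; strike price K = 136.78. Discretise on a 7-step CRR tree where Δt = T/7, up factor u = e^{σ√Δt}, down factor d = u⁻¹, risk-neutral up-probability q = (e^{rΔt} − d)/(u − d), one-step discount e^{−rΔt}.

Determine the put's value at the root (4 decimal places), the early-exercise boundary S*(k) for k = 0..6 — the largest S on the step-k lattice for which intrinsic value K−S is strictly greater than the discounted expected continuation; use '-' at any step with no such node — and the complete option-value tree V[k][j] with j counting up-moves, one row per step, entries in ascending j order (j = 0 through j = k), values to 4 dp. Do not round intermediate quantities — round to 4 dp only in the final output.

params: Δt=0.23386 u=1.11064 d=0.90038 q=0.51063 e^(-rΔt)=0.99231
t_7 payoffs: 73.2662 58.4340 40.1381 17.5697 0.0000 0.0000 0.0000 0.0000
t_6: node(6,0) S=70.5412 payoff=66.2388 vs cont=65.1873 → 66.2388 [stop]  node(6,1) S=87.0144 payoff=49.7656 vs cont=48.7141 → 49.7656 [stop]  node(6,2) S=107.3345 payoff=29.4455 vs cont=28.3939 → 29.4455 [stop]  node(6,3) S=132.4000 payoff=4.3800 vs cont=8.5319 → 8.5319 [wait]  node(6,4) S=163.3189 payoff=0.0000 vs cont=0.0000 → 0.0000 [wait]  node(6,5) S=201.4582 payoff=0.0000 vs cont=0.0000 → 0.0000 [wait]  node(6,6) S=248.5040 payoff=0.0000 vs cont=0.0000 → 0.0000 [wait]  ⇒ S*(6)=107.3345
t_5: node(5,0) S=78.3460 payoff=58.4340 vs cont=57.3825 → 58.4340 [stop]  node(5,1) S=96.6419 payoff=40.1381 vs cont=39.0866 → 40.1381 [stop]  node(5,2) S=119.2103 payoff=17.5697 vs cont=18.6220 → 18.6220 [wait]  node(5,3) S=147.0490 payoff=0.0000 vs cont=4.1431 → 4.1431 [wait]  node(5,4) S=181.3889 payoff=0.0000 vs cont=0.0000 → 0.0000 [wait]  node(5,5) S=223.7480 payoff=0.0000 vs cont=0.0000 → 0.0000 [wait]  ⇒ S*(5)=96.6419
t_4: node(4,0) S=87.0144 payoff=49.7656 vs cont=48.7141 → 49.7656 [stop]  node(4,1) S=107.3345 payoff=29.4455 vs cont=28.9272 → 29.4455 [stop]  node(4,2) S=132.4000 payoff=4.3800 vs cont=11.1423 → 11.1423 [wait]  node(4,3) S=163.3189 payoff=0.0000 vs cont=2.0119 → 2.0119 [wait]  node(4,4) S=201.4582 payoff=0.0000 vs cont=0.0000 → 0.0000 [wait]  ⇒ S*(4)=107.3345
t_3: node(3,0) S=96.6419 payoff=40.1381 vs cont=39.0866 → 40.1381 [stop]  node(3,1) S=119.2103 payoff=17.5697 vs cont=19.9447 → 19.9447 [wait]  node(3,2) S=147.0490 payoff=0.0000 vs cont=6.4302 → 6.4302 [wait]  node(3,3) S=181.3889 payoff=0.0000 vs cont=0.9770 → 0.9770 [wait]  ⇒ S*(3)=96.6419
t_2: node(2,0) S=107.3345 payoff=29.4455 vs cont=29.5974 → 29.5974 [wait]  node(2,1) S=132.4000 payoff=4.3800 vs cont=12.9434 → 12.9434 [wait]  node(2,2) S=163.3189 payoff=0.0000 vs cont=3.6176 → 3.6176 [wait]  ⇒ S*(2)=-
t_1: node(1,0) S=119.2103 payoff=17.5697 vs cont=20.9312 → 20.9312 [wait]  node(1,1) S=147.0490 payoff=0.0000 vs cont=8.1184 → 8.1184 [wait]  ⇒ S*(1)=-
t_0: node(0,0) S=132.4000 payoff=4.3800 vs cont=14.2779 → 14.2779 [wait]  ⇒ S*(0)=-

price = 14.2779
boundary = - - - 96.6419 107.3345 96.6419 107.3345
tree:
14.2779
20.9312 8.1184
29.5974 12.9434 3.6176
40.1381 19.9447 6.4302 0.9770
49.7656 29.4455 11.1423 2.0119 0.0000
58.4340 40.1381 18.6220 4.1431 0.0000 0.0000
66.2388 49.7656 29.4455 8.5319 0.0000 0.0000 0.0000
73.2662 58.4340 40.1381 17.5697 0.0000 0.0000 0.0000 0.0000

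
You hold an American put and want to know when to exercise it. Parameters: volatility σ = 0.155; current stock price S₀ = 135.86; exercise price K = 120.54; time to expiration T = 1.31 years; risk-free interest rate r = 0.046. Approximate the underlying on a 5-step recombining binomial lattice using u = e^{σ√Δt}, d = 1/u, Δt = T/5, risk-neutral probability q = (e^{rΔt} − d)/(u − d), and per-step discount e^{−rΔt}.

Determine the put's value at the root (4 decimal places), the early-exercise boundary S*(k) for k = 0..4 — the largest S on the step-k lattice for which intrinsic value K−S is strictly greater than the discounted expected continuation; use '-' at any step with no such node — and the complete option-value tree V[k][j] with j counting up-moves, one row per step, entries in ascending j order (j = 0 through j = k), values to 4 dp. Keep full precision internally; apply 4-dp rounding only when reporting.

params: Δt=0.26200 u=1.08257 d=0.92373 q=0.55651 e^(-rΔt)=0.98802
t_5 payoffs: 29.1685 13.4563 0.0000 0.0000 0.0000 0.0000
t_4: node(4,0) S=98.9161 payoff=21.6239 vs cont=20.1799 → 21.6239 [stop]  node(4,1) S=115.9256 payoff=4.6144 vs cont=5.8963 → 5.8963 [wait]  node(4,2) S=135.8600 payoff=0.0000 vs cont=0.0000 → 0.0000 [wait]  node(4,3) S=159.2223 payoff=0.0000 vs cont=0.0000 → 0.0000 [wait]  node(4,4) S=186.6020 payoff=0.0000 vs cont=0.0000 → 0.0000 [wait]  ⇒ S*(4)=98.9161
t_3: node(3,0) S=107.0837 payoff=13.4563 vs cont=12.7171 → 13.4563 [stop]  node(3,1) S=125.4976 payoff=0.0000 vs cont=2.5836 → 2.5836 [wait]  node(3,2) S=147.0780 payoff=0.0000 vs cont=0.0000 → 0.0000 [wait]  node(3,3) S=172.3693 payoff=0.0000 vs cont=0.0000 → 0.0000 [wait]  ⇒ S*(3)=107.0837
t_2: node(2,0) S=115.9256 payoff=4.6144 vs cont=7.3169 → 7.3169 [wait]  node(2,1) S=135.8600 payoff=0.0000 vs cont=1.1321 → 1.1321 [wait]  node(2,2) S=159.2223 payoff=0.0000 vs cont=0.0000 → 0.0000 [wait]  ⇒ S*(2)=-
t_1: node(1,0) S=125.4976 payoff=0.0000 vs cont=3.8286 → 3.8286 [wait]  node(1,1) S=147.0780 payoff=0.0000 vs cont=0.4961 → 0.4961 [wait]  ⇒ S*(1)=-
t_0: node(0,0) S=135.8600 payoff=0.0000 vs cont=1.9503 → 1.9503 [wait]  ⇒ S*(0)=-

price = 1.9503
boundary = - - - 107.0837 98.9161
tree:
1.9503
3.8286 0.4961
7.3169 1.1321 0.0000
13.4563 2.5836 0.0000 0.0000
21.6239 5.8963 0.0000 0.0000 0.0000
29.1685 13.4563 0.0000 0.0000 0.0000 0.0000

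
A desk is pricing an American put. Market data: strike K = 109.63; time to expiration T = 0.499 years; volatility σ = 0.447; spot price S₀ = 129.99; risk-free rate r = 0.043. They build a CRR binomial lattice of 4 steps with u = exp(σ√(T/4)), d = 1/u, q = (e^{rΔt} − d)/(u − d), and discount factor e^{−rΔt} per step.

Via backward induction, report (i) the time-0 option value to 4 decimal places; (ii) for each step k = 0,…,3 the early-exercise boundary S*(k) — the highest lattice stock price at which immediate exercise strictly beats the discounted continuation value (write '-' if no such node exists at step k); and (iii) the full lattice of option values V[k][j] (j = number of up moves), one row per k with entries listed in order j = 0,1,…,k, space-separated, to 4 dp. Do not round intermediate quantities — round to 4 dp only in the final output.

price = 6.9908
boundary = - - - 80.9488
tree:
6.9908
11.5504 2.0817
18.5659 4.0062 0.0000
28.6812 7.7097 0.0000 0.0000
40.5036 14.8369 0.0000 0.0000 0.0000

Δt=0.12475  u=1.17103  d=0.85395  q=0.47758  discount=0.99465
step 4 (expiry): payoffs max(K−S,0) = 40.5036 14.8369 0.0000 0.0000 0.0000
step 3: (k=3,j=0): S=80.9488, (K−S)⁺=28.6812, hold=28.0947 ⇒ V=28.6812 exercise | (k=3,j=1): S=111.0052, (K−S)⁺=0.0000, hold=7.7097 ⇒ V=7.7097 continue | (k=3,j=2): S=152.2217, (K−S)⁺=0.0000, hold=0.0000 ⇒ V=0.0000 continue | (k=3,j=3): S=208.7418, (K−S)⁺=0.0000, hold=0.0000 ⇒ V=0.0000 continue  boundary S*=80.9488
step 2: (k=2,j=0): S=94.7931, (K−S)⁺=14.8369, hold=18.5659 ⇒ V=18.5659 continue | (k=2,j=1): S=129.9900, (K−S)⁺=0.0000, hold=4.0062 ⇒ V=4.0062 continue | (k=2,j=2): S=178.2555, (K−S)⁺=0.0000, hold=0.0000 ⇒ V=0.0000 continue  boundary S*=-
step 1: (k=1,j=0): S=111.0052, (K−S)⁺=0.0000, hold=11.5504 ⇒ V=11.5504 continue | (k=1,j=1): S=152.2217, (K−S)⁺=0.0000, hold=2.0817 ⇒ V=2.0817 continue  boundary S*=-
step 0: (k=0,j=0): S=129.9900, (K−S)⁺=0.0000, hold=6.9908 ⇒ V=6.9908 continue  boundary S*=-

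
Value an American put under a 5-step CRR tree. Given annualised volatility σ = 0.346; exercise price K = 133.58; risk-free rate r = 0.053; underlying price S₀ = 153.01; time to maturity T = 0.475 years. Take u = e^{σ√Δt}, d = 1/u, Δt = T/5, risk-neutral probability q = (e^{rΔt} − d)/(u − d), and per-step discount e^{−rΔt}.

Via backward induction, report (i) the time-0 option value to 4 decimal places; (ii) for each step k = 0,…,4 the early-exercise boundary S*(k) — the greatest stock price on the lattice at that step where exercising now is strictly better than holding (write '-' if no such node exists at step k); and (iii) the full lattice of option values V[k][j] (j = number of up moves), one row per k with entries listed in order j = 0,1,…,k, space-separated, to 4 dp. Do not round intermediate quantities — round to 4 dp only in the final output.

Δt=0.09500  u=1.11254  d=0.89885  q=0.49699  discount=0.99498
step 5 (expiry): payoffs max(K−S,0) = 43.8073 22.4645 0.0000 0.0000 0.0000 0.0000
step 4: (k=4,j=0): S=99.8756, (K−S)⁺=33.7044, hold=33.0335 ⇒ V=33.7044 exercise | (k=4,j=1): S=123.6203, (K−S)⁺=9.9597, hold=11.2432 ⇒ V=11.2432 continue | (k=4,j=2): S=153.0100, (K−S)⁺=0.0000, hold=0.0000 ⇒ V=0.0000 continue | (k=4,j=3): S=189.3869, (K−S)⁺=0.0000, hold=0.0000 ⇒ V=0.0000 continue | (k=4,j=4): S=234.4121, (K−S)⁺=0.0000, hold=0.0000 ⇒ V=0.0000 continue  boundary S*=99.8756
step 3: (k=3,j=0): S=111.1155, (K−S)⁺=22.4645, hold=22.4283 ⇒ V=22.4645 exercise | (k=3,j=1): S=137.5323, (K−S)⁺=0.0000, hold=5.6271 ⇒ V=5.6271 continue | (k=3,j=2): S=170.2295, (K−S)⁺=0.0000, hold=0.0000 ⇒ V=0.0000 continue | (k=3,j=3): S=210.7002, (K−S)⁺=0.0000, hold=0.0000 ⇒ V=0.0000 continue  boundary S*=111.1155
step 2: (k=2,j=0): S=123.6203, (K−S)⁺=9.9597, hold=14.0258 ⇒ V=14.0258 continue | (k=2,j=1): S=153.0100, (K−S)⁺=0.0000, hold=2.8163 ⇒ V=2.8163 continue | (k=2,j=2): S=189.3869, (K−S)⁺=0.0000, hold=0.0000 ⇒ V=0.0000 continue  boundary S*=-
step 1: (k=1,j=0): S=137.5323, (K−S)⁺=0.0000, hold=8.4124 ⇒ V=8.4124 continue | (k=1,j=1): S=170.2295, (K−S)⁺=0.0000, hold=1.4095 ⇒ V=1.4095 continue  boundary S*=-
step 0: (k=0,j=0): S=153.0100, (K−S)⁺=0.0000, hold=4.9073 ⇒ V=4.9073 continue  boundary S*=-

price = 4.9073
boundary = - - - 111.1155 99.8756
tree:
4.9073
8.4124 1.4095
14.0258 2.8163 0.0000
22.4645 5.6271 0.0000 0.0000
33.7044 11.2432 0.0000 0.0000 0.0000
43.8073 22.4645 0.0000 0.0000 0.0000 0.0000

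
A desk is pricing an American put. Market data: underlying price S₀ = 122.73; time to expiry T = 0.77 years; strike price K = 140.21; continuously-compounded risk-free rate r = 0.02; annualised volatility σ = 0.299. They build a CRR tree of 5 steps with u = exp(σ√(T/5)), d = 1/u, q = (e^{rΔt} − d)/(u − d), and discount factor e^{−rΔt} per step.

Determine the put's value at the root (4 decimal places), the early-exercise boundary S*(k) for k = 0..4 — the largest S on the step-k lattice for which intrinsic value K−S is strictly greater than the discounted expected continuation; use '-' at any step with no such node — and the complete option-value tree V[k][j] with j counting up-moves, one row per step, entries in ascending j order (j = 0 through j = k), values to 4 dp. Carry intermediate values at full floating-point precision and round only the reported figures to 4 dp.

Δt=0.15400  u=1.12450  d=0.88929  q=0.48381  discount=0.99692
step 5 (expiry): payoffs max(K−S,0) = 71.9512 53.8971 31.0679 2.2004 0.0000 0.0000
step 4: (k=4,j=0): S=76.7568, (K−S)⁺=63.4532, hold=63.0220 ⇒ V=63.4532 exercise | (k=4,j=1): S=97.0586, (K−S)⁺=43.1514, hold=42.7202 ⇒ V=43.1514 exercise | (k=4,j=2): S=122.7300, (K−S)⁺=17.4800, hold=17.0488 ⇒ V=17.4800 exercise | (k=4,j=3): S=155.1914, (K−S)⁺=0.0000, hold=1.1323 ⇒ V=1.1323 continue | (k=4,j=4): S=196.2386, (K−S)⁺=0.0000, hold=0.0000 ⇒ V=0.0000 continue  boundary S*=122.7300
step 3: (k=3,j=0): S=86.3129, (K−S)⁺=53.8971, hold=53.4660 ⇒ V=53.8971 exercise | (k=3,j=1): S=109.1421, (K−S)⁺=31.0679, hold=30.6367 ⇒ V=31.0679 exercise | (k=3,j=2): S=138.0096, (K−S)⁺=2.2004, hold=9.5413 ⇒ V=9.5413 continue | (k=3,j=3): S=174.5123, (K−S)⁺=0.0000, hold=0.5827 ⇒ V=0.5827 continue  boundary S*=109.1421
step 2: (k=2,j=0): S=97.0586, (K−S)⁺=43.1514, hold=42.7202 ⇒ V=43.1514 exercise | (k=2,j=1): S=122.7300, (K−S)⁺=17.4800, hold=20.5895 ⇒ V=20.5895 continue | (k=2,j=2): S=155.1914, (K−S)⁺=0.0000, hold=5.1910 ⇒ V=5.1910 continue  boundary S*=97.0586
step 1: (k=1,j=0): S=109.1421, (K−S)⁺=31.0679, hold=32.1365 ⇒ V=32.1365 continue | (k=1,j=1): S=138.0096, (K−S)⁺=2.2004, hold=13.0991 ⇒ V=13.0991 continue  boundary S*=-
step 0: (k=0,j=0): S=122.7300, (K−S)⁺=17.4800, hold=22.8554 ⇒ V=22.8554 continue  boundary S*=-

price = 22.8554
boundary = - - 97.0586 109.1421 122.7300
tree:
22.8554
32.1365 13.0991
43.1514 20.5895 5.1910
53.8971 31.0679 9.5413 0.5827
63.4532 43.1514 17.4800 1.1323 0.0000
71.9512 53.8971 31.0679 2.2004 0.0000 0.0000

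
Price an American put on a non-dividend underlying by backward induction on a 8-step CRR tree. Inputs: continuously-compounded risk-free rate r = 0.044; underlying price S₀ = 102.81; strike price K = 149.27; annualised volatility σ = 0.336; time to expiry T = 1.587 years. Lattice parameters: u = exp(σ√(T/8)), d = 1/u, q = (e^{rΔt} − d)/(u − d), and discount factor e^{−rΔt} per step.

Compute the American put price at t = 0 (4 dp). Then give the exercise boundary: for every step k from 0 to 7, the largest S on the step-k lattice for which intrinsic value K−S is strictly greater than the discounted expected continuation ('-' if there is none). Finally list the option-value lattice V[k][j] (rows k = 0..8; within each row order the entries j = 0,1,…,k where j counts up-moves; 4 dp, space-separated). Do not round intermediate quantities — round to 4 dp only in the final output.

price = 47.7465
boundary = - 88.5202 76.2165 88.5202 102.8100 88.5202 102.8100 119.4066
tree:
47.7465
60.7498 35.1627
73.0535 47.0282 23.5301
83.6470 60.7498 33.6894 13.4531
92.7681 73.0535 46.4600 21.0954 5.7971
100.6214 83.6470 60.7498 32.0066 10.1980 1.3534
107.3832 92.7681 73.0535 46.4600 17.6439 2.6867 0.0000
113.2052 100.6214 83.6470 60.7498 29.8634 5.3334 0.0000 0.0000
118.2179 107.3832 92.7681 73.0535 46.4600 10.5876 0.0000 0.0000 0.0000

Δt=0.19837, u=1.16143, d=0.86101, q=0.49184, disc=e^(-rΔt)=0.99131
k=8 terminal: V=max(K-S,0) → 118.2179 107.3832 92.7681 73.0535 46.4600 10.5876 0.0000 0.0000 0.0000
k=7: j=0 S=36.0648 intr=113.2052 cont=111.9079 V=113.2052[EX]; j=1 S=48.6486 intr=100.6214 cont=99.3242 V=100.6214[EX]; j=2 S=65.6230 intr=83.6470 cont=82.3498 V=83.6470[EX]; j=3 S=88.5202 intr=60.7498 cont=59.4526 V=60.7498[EX]; j=4 S=119.4066 intr=29.8634 cont=28.5661 V=29.8634[EX]; j=5 S=161.0700 intr=0.0000 cont=5.3334 V=5.3334[hold]; j=6 S=217.2705 intr=0.0000 cont=0.0000 V=0.0000[hold]; j=7 S=293.0805 intr=0.0000 cont=0.0000 V=0.0000[hold]  S*(7)=119.4066
k=6: j=0 S=41.8868 intr=107.3832 cont=106.0860 V=107.3832[EX]; j=1 S=56.5019 intr=92.7681 cont=91.4709 V=92.7681[EX]; j=2 S=76.2165 intr=73.0535 cont=71.7562 V=73.0535[EX]; j=3 S=102.8100 intr=46.4600 cont=45.1628 V=46.4600[EX]; j=4 S=138.6824 intr=10.5876 cont=17.6439 V=17.6439[hold]; j=5 S=187.0715 intr=0.0000 cont=2.6867 V=2.6867[hold]; j=6 S=252.3445 intr=0.0000 cont=0.0000 V=0.0000[hold]  S*(6)=102.8100
k=5: j=0 S=48.6486 intr=100.6214 cont=99.3242 V=100.6214[EX]; j=1 S=65.6230 intr=83.6470 cont=82.3498 V=83.6470[EX]; j=2 S=88.5202 intr=60.7498 cont=59.4526 V=60.7498[EX]; j=3 S=119.4066 intr=29.8634 cont=32.0066 V=32.0066[hold]; j=4 S=161.0700 intr=0.0000 cont=10.1980 V=10.1980[hold]; j=5 S=217.2705 intr=0.0000 cont=1.3534 V=1.3534[hold]  S*(5)=88.5202
k=4: j=0 S=56.5019 intr=92.7681 cont=91.4709 V=92.7681[EX]; j=1 S=76.2165 intr=73.0535 cont=71.7562 V=73.0535[EX]; j=2 S=102.8100 intr=46.4600 cont=46.2077 V=46.4600[EX]; j=3 S=138.6824 intr=10.5876 cont=21.0954 V=21.0954[hold]; j=4 S=187.0715 intr=0.0000 cont=5.7971 V=5.7971[hold]  S*(4)=102.8100
k=3: j=0 S=65.6230 intr=83.6470 cont=82.3498 V=83.6470[EX]; j=1 S=88.5202 intr=60.7498 cont=59.4526 V=60.7498[EX]; j=2 S=119.4066 intr=29.8634 cont=33.6894 V=33.6894[hold]; j=3 S=161.0700 intr=0.0000 cont=13.4531 V=13.4531[hold]  S*(3)=88.5202
k=2: j=0 S=76.2165 intr=73.0535 cont=71.7562 V=73.0535[EX]; j=1 S=102.8100 intr=46.4600 cont=47.0282 V=47.0282[hold]; j=2 S=138.6824 intr=10.5876 cont=23.5301 V=23.5301[hold]  S*(2)=76.2165
k=1: j=0 S=88.5202 intr=60.7498 cont=59.7296 V=60.7498[EX]; j=1 S=119.4066 intr=29.8634 cont=35.1627 V=35.1627[hold]  S*(1)=88.5202
k=0: j=0 S=102.8100 intr=46.4600 cont=47.7465 V=47.7465[hold]  S*(0)=-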